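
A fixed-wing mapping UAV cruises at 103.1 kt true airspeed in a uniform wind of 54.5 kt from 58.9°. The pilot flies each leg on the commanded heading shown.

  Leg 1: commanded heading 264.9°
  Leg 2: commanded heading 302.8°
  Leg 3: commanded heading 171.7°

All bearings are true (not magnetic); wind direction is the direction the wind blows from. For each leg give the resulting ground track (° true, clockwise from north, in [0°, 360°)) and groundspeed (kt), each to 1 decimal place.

Leg 1: heading 264.9°; drift -8.9° → track 256.0°, groundspeed 153.9 kt
Leg 2: heading 302.8°; drift -21.1° → track 281.7°, groundspeed 136.2 kt
Leg 3: heading 171.7°; drift +22.0° → track 193.7°, groundspeed 134.0 kt

Leg 1: track=256.0°, groundspeed=153.9 kt
Leg 2: track=281.7°, groundspeed=136.2 kt
Leg 3: track=193.7°, groundspeed=134.0 kt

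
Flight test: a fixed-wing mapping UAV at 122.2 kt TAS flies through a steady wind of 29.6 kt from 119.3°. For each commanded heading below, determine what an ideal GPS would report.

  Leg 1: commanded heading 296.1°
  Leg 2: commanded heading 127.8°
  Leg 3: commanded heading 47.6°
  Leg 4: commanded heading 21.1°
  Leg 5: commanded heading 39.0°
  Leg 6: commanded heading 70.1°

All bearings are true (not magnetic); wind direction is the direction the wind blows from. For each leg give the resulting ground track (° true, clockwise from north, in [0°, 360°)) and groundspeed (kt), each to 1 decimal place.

Leg 1: heading 296.1°; drift +0.6° → track 296.7°, groundspeed 151.8 kt
Leg 2: heading 127.8°; drift +2.7° → track 130.5°, groundspeed 93.0 kt
Leg 3: heading 47.6°; drift -14.0° → track 33.6°, groundspeed 116.4 kt
Leg 4: heading 21.1°; drift -13.0° → track 8.1°, groundspeed 129.8 kt
Leg 5: heading 39.0°; drift -14.0° → track 25.0°, groundspeed 120.8 kt
Leg 6: heading 70.1°; drift -12.3° → track 57.8°, groundspeed 105.3 kt

Leg 1: track=296.7°, groundspeed=151.8 kt
Leg 2: track=130.5°, groundspeed=93.0 kt
Leg 3: track=33.6°, groundspeed=116.4 kt
Leg 4: track=8.1°, groundspeed=129.8 kt
Leg 5: track=25.0°, groundspeed=120.8 kt
Leg 6: track=57.8°, groundspeed=105.3 kt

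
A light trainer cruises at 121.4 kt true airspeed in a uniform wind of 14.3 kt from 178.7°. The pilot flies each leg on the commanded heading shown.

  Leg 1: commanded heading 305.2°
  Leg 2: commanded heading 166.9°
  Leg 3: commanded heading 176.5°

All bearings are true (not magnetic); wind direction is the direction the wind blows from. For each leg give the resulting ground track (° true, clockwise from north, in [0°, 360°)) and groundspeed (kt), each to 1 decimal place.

Leg 1: track=310.3°, groundspeed=130.4 kt
Leg 2: track=165.3°, groundspeed=107.4 kt
Leg 3: track=176.2°, groundspeed=107.1 kt

Leg 1: heading 305.2°; drift +5.1° → track 310.3°, groundspeed 130.4 kt
Leg 2: heading 166.9°; drift -1.6° → track 165.3°, groundspeed 107.4 kt
Leg 3: heading 176.5°; drift -0.3° → track 176.2°, groundspeed 107.1 kt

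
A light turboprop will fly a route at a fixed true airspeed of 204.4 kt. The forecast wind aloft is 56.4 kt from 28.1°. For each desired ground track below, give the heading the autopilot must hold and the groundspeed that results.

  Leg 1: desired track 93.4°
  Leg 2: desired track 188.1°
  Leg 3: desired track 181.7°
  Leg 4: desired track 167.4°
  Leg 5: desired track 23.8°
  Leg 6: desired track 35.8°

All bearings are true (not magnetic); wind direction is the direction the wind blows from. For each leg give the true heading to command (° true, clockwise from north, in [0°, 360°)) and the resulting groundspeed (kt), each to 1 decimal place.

Leg 1: heading=78.9°, groundspeed=174.3 kt
Leg 2: heading=182.7°, groundspeed=256.5 kt
Leg 3: heading=174.7°, groundspeed=253.4 kt
Leg 4: heading=157.0°, groundspeed=243.8 kt
Leg 5: heading=25.0°, groundspeed=148.1 kt
Leg 6: heading=33.7°, groundspeed=148.4 kt

Leg 1: desired track 93.4°; wind correction -14.5° → command heading 78.9°, groundspeed 174.3 kt
Leg 2: desired track 188.1°; wind correction -5.4° → command heading 182.7°, groundspeed 256.5 kt
Leg 3: desired track 181.7°; wind correction -7.0° → command heading 174.7°, groundspeed 253.4 kt
Leg 4: desired track 167.4°; wind correction -10.4° → command heading 157.0°, groundspeed 243.8 kt
Leg 5: desired track 23.8°; wind correction +1.2° → command heading 25.0°, groundspeed 148.1 kt
Leg 6: desired track 35.8°; wind correction -2.1° → command heading 33.7°, groundspeed 148.4 kt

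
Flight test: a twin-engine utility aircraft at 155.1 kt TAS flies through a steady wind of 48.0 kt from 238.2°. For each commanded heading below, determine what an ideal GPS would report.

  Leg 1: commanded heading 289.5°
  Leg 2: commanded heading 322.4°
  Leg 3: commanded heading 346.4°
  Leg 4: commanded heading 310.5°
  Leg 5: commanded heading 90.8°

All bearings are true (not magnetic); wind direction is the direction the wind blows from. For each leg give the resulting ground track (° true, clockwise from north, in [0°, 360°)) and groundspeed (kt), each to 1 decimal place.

Leg 1: track=306.2°, groundspeed=130.6 kt
Leg 2: track=340.0°, groundspeed=157.7 kt
Leg 3: track=1.4°, groundspeed=176.1 kt
Leg 4: track=328.5°, groundspeed=147.8 kt
Leg 5: track=83.3°, groundspeed=197.2 kt

Leg 1: heading 289.5°; drift +16.7° → track 306.2°, groundspeed 130.6 kt
Leg 2: heading 322.4°; drift +17.6° → track 340.0°, groundspeed 157.7 kt
Leg 3: heading 346.4°; drift +15.0° → track 1.4°, groundspeed 176.1 kt
Leg 4: heading 310.5°; drift +18.0° → track 328.5°, groundspeed 147.8 kt
Leg 5: heading 90.8°; drift -7.5° → track 83.3°, groundspeed 197.2 kt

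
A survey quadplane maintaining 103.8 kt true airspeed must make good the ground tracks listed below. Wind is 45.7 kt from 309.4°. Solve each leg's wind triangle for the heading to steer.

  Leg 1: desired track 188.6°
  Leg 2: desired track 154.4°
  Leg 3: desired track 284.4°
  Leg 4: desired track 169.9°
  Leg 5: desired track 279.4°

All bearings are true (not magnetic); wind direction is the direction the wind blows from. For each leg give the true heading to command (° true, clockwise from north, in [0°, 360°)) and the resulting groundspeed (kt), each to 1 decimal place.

Leg 1: heading=210.8°, groundspeed=119.5 kt
Leg 2: heading=165.1°, groundspeed=143.4 kt
Leg 3: heading=295.1°, groundspeed=60.6 kt
Leg 4: heading=186.5°, groundspeed=134.2 kt
Leg 5: heading=292.1°, groundspeed=61.7 kt

Leg 1: desired track 188.6°; wind correction +22.2° → command heading 210.8°, groundspeed 119.5 kt
Leg 2: desired track 154.4°; wind correction +10.7° → command heading 165.1°, groundspeed 143.4 kt
Leg 3: desired track 284.4°; wind correction +10.7° → command heading 295.1°, groundspeed 60.6 kt
Leg 4: desired track 169.9°; wind correction +16.6° → command heading 186.5°, groundspeed 134.2 kt
Leg 5: desired track 279.4°; wind correction +12.7° → command heading 292.1°, groundspeed 61.7 kt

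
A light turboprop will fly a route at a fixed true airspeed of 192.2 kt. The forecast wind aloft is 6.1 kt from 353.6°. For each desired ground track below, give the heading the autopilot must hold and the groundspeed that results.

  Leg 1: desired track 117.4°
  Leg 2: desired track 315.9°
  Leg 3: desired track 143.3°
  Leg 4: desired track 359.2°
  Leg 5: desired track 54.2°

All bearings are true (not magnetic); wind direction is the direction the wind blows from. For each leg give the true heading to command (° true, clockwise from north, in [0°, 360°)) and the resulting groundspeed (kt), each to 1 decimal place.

Leg 1: desired track 117.4°; wind correction -1.5° → command heading 115.9°, groundspeed 195.5 kt
Leg 2: desired track 315.9°; wind correction +1.1° → command heading 317.0°, groundspeed 187.3 kt
Leg 3: desired track 143.3°; wind correction -0.9° → command heading 142.4°, groundspeed 197.4 kt
Leg 4: desired track 359.2°; wind correction -0.2° → command heading 359.0°, groundspeed 186.1 kt
Leg 5: desired track 54.2°; wind correction -1.6° → command heading 52.6°, groundspeed 189.1 kt

Leg 1: heading=115.9°, groundspeed=195.5 kt
Leg 2: heading=317.0°, groundspeed=187.3 kt
Leg 3: heading=142.4°, groundspeed=197.4 kt
Leg 4: heading=359.0°, groundspeed=186.1 kt
Leg 5: heading=52.6°, groundspeed=189.1 kt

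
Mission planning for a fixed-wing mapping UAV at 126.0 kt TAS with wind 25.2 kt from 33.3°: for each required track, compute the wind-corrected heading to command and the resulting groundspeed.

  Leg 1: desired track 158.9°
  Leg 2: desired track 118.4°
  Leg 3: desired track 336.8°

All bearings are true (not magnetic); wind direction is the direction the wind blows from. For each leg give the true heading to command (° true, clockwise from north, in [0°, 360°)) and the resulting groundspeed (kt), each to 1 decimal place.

Leg 1: heading=149.5°, groundspeed=139.0 kt
Leg 2: heading=106.9°, groundspeed=121.3 kt
Leg 3: heading=346.4°, groundspeed=110.3 kt

Leg 1: desired track 158.9°; wind correction -9.4° → command heading 149.5°, groundspeed 139.0 kt
Leg 2: desired track 118.4°; wind correction -11.5° → command heading 106.9°, groundspeed 121.3 kt
Leg 3: desired track 336.8°; wind correction +9.6° → command heading 346.4°, groundspeed 110.3 kt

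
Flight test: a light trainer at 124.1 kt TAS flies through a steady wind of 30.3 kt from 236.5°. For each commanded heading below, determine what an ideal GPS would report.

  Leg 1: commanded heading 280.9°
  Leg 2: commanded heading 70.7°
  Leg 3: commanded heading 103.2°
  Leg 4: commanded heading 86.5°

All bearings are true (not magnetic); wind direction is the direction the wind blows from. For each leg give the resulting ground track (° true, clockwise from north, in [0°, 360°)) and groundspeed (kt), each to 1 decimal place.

Leg 1: track=292.6°, groundspeed=104.6 kt
Leg 2: track=67.9°, groundspeed=153.7 kt
Leg 3: track=94.5°, groundspeed=146.5 kt
Leg 4: track=80.7°, groundspeed=151.1 kt

Leg 1: heading 280.9°; drift +11.7° → track 292.6°, groundspeed 104.6 kt
Leg 2: heading 70.7°; drift -2.8° → track 67.9°, groundspeed 153.7 kt
Leg 3: heading 103.2°; drift -8.7° → track 94.5°, groundspeed 146.5 kt
Leg 4: heading 86.5°; drift -5.8° → track 80.7°, groundspeed 151.1 kt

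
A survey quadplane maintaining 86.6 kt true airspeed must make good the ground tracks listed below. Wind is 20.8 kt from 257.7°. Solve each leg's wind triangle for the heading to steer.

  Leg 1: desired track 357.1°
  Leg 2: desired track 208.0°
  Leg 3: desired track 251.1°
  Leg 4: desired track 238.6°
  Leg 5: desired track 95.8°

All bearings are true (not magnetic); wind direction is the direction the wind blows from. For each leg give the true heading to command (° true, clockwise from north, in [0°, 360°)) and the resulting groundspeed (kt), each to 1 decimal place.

Leg 1: desired track 357.1°; wind correction -13.7° → command heading 343.4°, groundspeed 87.5 kt
Leg 2: desired track 208.0°; wind correction +10.6° → command heading 218.6°, groundspeed 71.7 kt
Leg 3: desired track 251.1°; wind correction +1.6° → command heading 252.7°, groundspeed 65.9 kt
Leg 4: desired track 238.6°; wind correction +4.5° → command heading 243.1°, groundspeed 66.7 kt
Leg 5: desired track 95.8°; wind correction +4.3° → command heading 100.1°, groundspeed 106.1 kt

Leg 1: heading=343.4°, groundspeed=87.5 kt
Leg 2: heading=218.6°, groundspeed=71.7 kt
Leg 3: heading=252.7°, groundspeed=65.9 kt
Leg 4: heading=243.1°, groundspeed=66.7 kt
Leg 5: heading=100.1°, groundspeed=106.1 kt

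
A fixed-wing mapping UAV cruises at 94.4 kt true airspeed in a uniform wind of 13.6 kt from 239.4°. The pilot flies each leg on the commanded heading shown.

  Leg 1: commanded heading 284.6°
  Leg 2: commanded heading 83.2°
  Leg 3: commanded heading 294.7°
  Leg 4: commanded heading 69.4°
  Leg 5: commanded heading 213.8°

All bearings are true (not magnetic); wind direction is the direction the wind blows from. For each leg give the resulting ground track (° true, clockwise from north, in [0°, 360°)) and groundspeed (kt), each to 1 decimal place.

Leg 1: track=291.1°, groundspeed=85.4 kt
Leg 2: track=80.3°, groundspeed=107.0 kt
Leg 3: track=302.1°, groundspeed=87.4 kt
Leg 4: track=68.1°, groundspeed=107.8 kt
Leg 5: track=209.7°, groundspeed=82.3 kt

Leg 1: heading 284.6°; drift +6.5° → track 291.1°, groundspeed 85.4 kt
Leg 2: heading 83.2°; drift -2.9° → track 80.3°, groundspeed 107.0 kt
Leg 3: heading 294.7°; drift +7.4° → track 302.1°, groundspeed 87.4 kt
Leg 4: heading 69.4°; drift -1.3° → track 68.1°, groundspeed 107.8 kt
Leg 5: heading 213.8°; drift -4.1° → track 209.7°, groundspeed 82.3 kt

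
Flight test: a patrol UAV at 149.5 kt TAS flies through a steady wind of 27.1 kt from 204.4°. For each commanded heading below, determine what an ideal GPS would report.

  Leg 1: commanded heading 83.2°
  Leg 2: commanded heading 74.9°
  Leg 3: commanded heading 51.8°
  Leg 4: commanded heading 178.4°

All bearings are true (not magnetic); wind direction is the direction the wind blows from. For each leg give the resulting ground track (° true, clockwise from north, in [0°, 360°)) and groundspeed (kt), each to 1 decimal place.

Leg 1: heading 83.2°; drift -8.1° → track 75.1°, groundspeed 165.2 kt
Leg 2: heading 74.9°; drift -7.1° → track 67.8°, groundspeed 168.0 kt
Leg 3: heading 51.8°; drift -4.1° → track 47.7°, groundspeed 174.0 kt
Leg 4: heading 178.4°; drift -5.4° → track 173.0°, groundspeed 125.7 kt

Leg 1: track=75.1°, groundspeed=165.2 kt
Leg 2: track=67.8°, groundspeed=168.0 kt
Leg 3: track=47.7°, groundspeed=174.0 kt
Leg 4: track=173.0°, groundspeed=125.7 kt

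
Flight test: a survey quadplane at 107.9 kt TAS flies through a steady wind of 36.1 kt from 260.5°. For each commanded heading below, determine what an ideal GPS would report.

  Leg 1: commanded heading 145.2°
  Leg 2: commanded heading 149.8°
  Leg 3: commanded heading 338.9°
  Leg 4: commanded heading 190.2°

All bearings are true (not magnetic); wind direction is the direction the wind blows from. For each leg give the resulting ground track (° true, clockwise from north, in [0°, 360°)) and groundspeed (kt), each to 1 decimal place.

Leg 1: heading 145.2°; drift -14.8° → track 130.4°, groundspeed 127.6 kt
Leg 2: heading 149.8°; drift -15.6° → track 134.2°, groundspeed 125.3 kt
Leg 3: heading 338.9°; drift +19.4° → track 358.3°, groundspeed 106.7 kt
Leg 4: heading 190.2°; drift -19.5° → track 170.7°, groundspeed 101.6 kt

Leg 1: track=130.4°, groundspeed=127.6 kt
Leg 2: track=134.2°, groundspeed=125.3 kt
Leg 3: track=358.3°, groundspeed=106.7 kt
Leg 4: track=170.7°, groundspeed=101.6 kt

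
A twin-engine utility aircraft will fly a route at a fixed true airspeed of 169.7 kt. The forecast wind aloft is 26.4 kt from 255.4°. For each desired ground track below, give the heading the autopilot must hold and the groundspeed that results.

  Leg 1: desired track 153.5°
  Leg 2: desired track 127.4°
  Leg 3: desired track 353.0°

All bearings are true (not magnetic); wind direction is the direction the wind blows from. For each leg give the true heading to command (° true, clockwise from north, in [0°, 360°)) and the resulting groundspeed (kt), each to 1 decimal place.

Leg 1: heading=162.3°, groundspeed=173.2 kt
Leg 2: heading=134.4°, groundspeed=184.7 kt
Leg 3: heading=344.1°, groundspeed=171.2 kt

Leg 1: desired track 153.5°; wind correction +8.8° → command heading 162.3°, groundspeed 173.2 kt
Leg 2: desired track 127.4°; wind correction +7.0° → command heading 134.4°, groundspeed 184.7 kt
Leg 3: desired track 353.0°; wind correction -8.9° → command heading 344.1°, groundspeed 171.2 kt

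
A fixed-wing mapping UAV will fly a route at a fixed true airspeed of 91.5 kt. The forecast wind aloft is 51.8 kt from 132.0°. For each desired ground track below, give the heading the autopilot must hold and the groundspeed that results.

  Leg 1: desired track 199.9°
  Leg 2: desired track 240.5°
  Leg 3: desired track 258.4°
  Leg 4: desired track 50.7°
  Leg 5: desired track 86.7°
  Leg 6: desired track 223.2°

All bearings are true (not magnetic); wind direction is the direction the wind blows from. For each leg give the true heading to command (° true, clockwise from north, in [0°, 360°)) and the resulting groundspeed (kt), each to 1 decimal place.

Leg 1: heading=168.3°, groundspeed=58.4 kt
Leg 2: heading=208.0°, groundspeed=93.6 kt
Leg 3: heading=231.3°, groundspeed=112.2 kt
Leg 4: heading=84.7°, groundspeed=68.0 kt
Leg 5: heading=110.4°, groundspeed=47.3 kt
Leg 6: heading=188.7°, groundspeed=76.5 kt

Leg 1: desired track 199.9°; wind correction -31.6° → command heading 168.3°, groundspeed 58.4 kt
Leg 2: desired track 240.5°; wind correction -32.5° → command heading 208.0°, groundspeed 93.6 kt
Leg 3: desired track 258.4°; wind correction -27.1° → command heading 231.3°, groundspeed 112.2 kt
Leg 4: desired track 50.7°; wind correction +34.0° → command heading 84.7°, groundspeed 68.0 kt
Leg 5: desired track 86.7°; wind correction +23.7° → command heading 110.4°, groundspeed 47.3 kt
Leg 6: desired track 223.2°; wind correction -34.5° → command heading 188.7°, groundspeed 76.5 kt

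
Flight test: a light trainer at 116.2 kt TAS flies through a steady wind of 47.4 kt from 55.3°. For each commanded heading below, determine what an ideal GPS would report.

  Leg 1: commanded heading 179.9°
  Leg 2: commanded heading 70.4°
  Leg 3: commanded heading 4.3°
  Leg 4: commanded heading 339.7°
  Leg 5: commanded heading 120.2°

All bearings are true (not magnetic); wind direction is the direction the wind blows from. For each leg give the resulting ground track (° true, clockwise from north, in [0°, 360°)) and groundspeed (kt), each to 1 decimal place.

Leg 1: heading 179.9°; drift +15.2° → track 195.1°, groundspeed 148.3 kt
Leg 2: heading 70.4°; drift +9.9° → track 80.3°, groundspeed 71.5 kt
Leg 3: heading 4.3°; drift -23.1° → track 341.2°, groundspeed 93.9 kt
Leg 4: heading 339.7°; drift -23.7° → track 316.0°, groundspeed 114.1 kt
Leg 5: heading 120.2°; drift +24.1° → track 144.3°, groundspeed 105.2 kt

Leg 1: track=195.1°, groundspeed=148.3 kt
Leg 2: track=80.3°, groundspeed=71.5 kt
Leg 3: track=341.2°, groundspeed=93.9 kt
Leg 4: track=316.0°, groundspeed=114.1 kt
Leg 5: track=144.3°, groundspeed=105.2 kt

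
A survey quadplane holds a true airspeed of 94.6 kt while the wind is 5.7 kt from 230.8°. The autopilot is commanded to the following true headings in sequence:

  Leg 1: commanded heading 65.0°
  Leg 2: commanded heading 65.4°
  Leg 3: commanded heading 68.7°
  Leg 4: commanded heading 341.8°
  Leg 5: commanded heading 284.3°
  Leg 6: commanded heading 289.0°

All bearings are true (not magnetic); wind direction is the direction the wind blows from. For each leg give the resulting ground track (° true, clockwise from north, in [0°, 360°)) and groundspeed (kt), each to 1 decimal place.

Leg 1: heading 65.0°; drift -0.8° → track 64.2°, groundspeed 100.1 kt
Leg 2: heading 65.4°; drift -0.8° → track 64.6°, groundspeed 100.1 kt
Leg 3: heading 68.7°; drift -1.0° → track 67.7°, groundspeed 100.0 kt
Leg 4: heading 341.8°; drift +3.2° → track 345.0°, groundspeed 96.8 kt
Leg 5: heading 284.3°; drift +2.9° → track 287.2°, groundspeed 91.3 kt
Leg 6: heading 289.0°; drift +3.0° → track 292.0°, groundspeed 91.7 kt

Leg 1: track=64.2°, groundspeed=100.1 kt
Leg 2: track=64.6°, groundspeed=100.1 kt
Leg 3: track=67.7°, groundspeed=100.0 kt
Leg 4: track=345.0°, groundspeed=96.8 kt
Leg 5: track=287.2°, groundspeed=91.3 kt
Leg 6: track=292.0°, groundspeed=91.7 kt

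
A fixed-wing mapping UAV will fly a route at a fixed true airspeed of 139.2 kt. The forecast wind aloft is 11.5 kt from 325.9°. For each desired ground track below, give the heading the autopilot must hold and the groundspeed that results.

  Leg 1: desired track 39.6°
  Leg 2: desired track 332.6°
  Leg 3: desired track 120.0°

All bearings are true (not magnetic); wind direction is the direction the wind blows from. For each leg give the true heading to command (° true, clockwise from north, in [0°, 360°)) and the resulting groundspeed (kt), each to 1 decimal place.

Leg 1: desired track 39.6°; wind correction -4.5° → command heading 35.1°, groundspeed 135.5 kt
Leg 2: desired track 332.6°; wind correction -0.6° → command heading 332.0°, groundspeed 127.8 kt
Leg 3: desired track 120.0°; wind correction -2.1° → command heading 117.9°, groundspeed 149.5 kt

Leg 1: heading=35.1°, groundspeed=135.5 kt
Leg 2: heading=332.0°, groundspeed=127.8 kt
Leg 3: heading=117.9°, groundspeed=149.5 kt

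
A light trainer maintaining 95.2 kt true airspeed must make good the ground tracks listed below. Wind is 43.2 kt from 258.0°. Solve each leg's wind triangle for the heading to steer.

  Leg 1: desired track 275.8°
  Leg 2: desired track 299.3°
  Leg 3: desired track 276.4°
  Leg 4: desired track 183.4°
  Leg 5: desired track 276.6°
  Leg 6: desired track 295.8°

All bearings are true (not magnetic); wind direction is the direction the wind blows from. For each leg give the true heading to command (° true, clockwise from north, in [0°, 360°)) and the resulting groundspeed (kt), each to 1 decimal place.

Leg 1: heading=267.8°, groundspeed=53.1 kt
Leg 2: heading=281.9°, groundspeed=58.4 kt
Leg 3: heading=268.2°, groundspeed=53.2 kt
Leg 4: heading=209.3°, groundspeed=74.1 kt
Leg 5: heading=268.3°, groundspeed=53.3 kt
Leg 6: heading=279.7°, groundspeed=57.3 kt

Leg 1: desired track 275.8°; wind correction -8.0° → command heading 267.8°, groundspeed 53.1 kt
Leg 2: desired track 299.3°; wind correction -17.4° → command heading 281.9°, groundspeed 58.4 kt
Leg 3: desired track 276.4°; wind correction -8.2° → command heading 268.2°, groundspeed 53.2 kt
Leg 4: desired track 183.4°; wind correction +25.9° → command heading 209.3°, groundspeed 74.1 kt
Leg 5: desired track 276.6°; wind correction -8.3° → command heading 268.3°, groundspeed 53.3 kt
Leg 6: desired track 295.8°; wind correction -16.1° → command heading 279.7°, groundspeed 57.3 kt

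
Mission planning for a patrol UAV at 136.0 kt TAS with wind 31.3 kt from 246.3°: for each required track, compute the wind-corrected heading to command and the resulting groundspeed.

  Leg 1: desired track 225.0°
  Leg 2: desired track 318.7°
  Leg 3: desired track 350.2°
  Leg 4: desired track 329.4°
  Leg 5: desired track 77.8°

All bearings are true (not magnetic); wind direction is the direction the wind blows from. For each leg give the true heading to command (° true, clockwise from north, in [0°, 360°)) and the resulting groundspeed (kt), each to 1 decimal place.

Leg 1: desired track 225.0°; wind correction +4.8° → command heading 229.8°, groundspeed 106.4 kt
Leg 2: desired track 318.7°; wind correction -12.7° → command heading 306.0°, groundspeed 123.2 kt
Leg 3: desired track 350.2°; wind correction -12.9° → command heading 337.3°, groundspeed 140.1 kt
Leg 4: desired track 329.4°; wind correction -13.2° → command heading 316.2°, groundspeed 128.6 kt
Leg 5: desired track 77.8°; wind correction +2.6° → command heading 80.4°, groundspeed 166.5 kt

Leg 1: heading=229.8°, groundspeed=106.4 kt
Leg 2: heading=306.0°, groundspeed=123.2 kt
Leg 3: heading=337.3°, groundspeed=140.1 kt
Leg 4: heading=316.2°, groundspeed=128.6 kt
Leg 5: heading=80.4°, groundspeed=166.5 kt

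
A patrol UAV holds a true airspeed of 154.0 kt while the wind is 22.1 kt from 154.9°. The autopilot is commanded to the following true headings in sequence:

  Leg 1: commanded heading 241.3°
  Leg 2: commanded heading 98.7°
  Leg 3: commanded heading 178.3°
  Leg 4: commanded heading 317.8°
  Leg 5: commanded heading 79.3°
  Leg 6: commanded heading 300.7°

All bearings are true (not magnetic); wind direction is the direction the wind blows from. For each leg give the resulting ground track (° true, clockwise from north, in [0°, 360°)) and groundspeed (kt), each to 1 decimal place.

Leg 1: track=249.5°, groundspeed=154.2 kt
Leg 2: track=91.3°, groundspeed=142.9 kt
Leg 3: track=182.1°, groundspeed=134.0 kt
Leg 4: track=319.9°, groundspeed=175.2 kt
Leg 5: track=71.1°, groundspeed=150.0 kt
Leg 6: track=304.8°, groundspeed=172.7 kt

Leg 1: heading 241.3°; drift +8.2° → track 249.5°, groundspeed 154.2 kt
Leg 2: heading 98.7°; drift -7.4° → track 91.3°, groundspeed 142.9 kt
Leg 3: heading 178.3°; drift +3.8° → track 182.1°, groundspeed 134.0 kt
Leg 4: heading 317.8°; drift +2.1° → track 319.9°, groundspeed 175.2 kt
Leg 5: heading 79.3°; drift -8.2° → track 71.1°, groundspeed 150.0 kt
Leg 6: heading 300.7°; drift +4.1° → track 304.8°, groundspeed 172.7 kt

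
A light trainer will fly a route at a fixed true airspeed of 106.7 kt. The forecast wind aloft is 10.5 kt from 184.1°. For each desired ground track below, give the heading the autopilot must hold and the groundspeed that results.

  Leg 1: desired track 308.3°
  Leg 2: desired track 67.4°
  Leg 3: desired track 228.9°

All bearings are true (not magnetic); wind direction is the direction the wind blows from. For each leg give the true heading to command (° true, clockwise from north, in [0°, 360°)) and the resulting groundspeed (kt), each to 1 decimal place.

Leg 1: desired track 308.3°; wind correction -4.7° → command heading 303.6°, groundspeed 112.2 kt
Leg 2: desired track 67.4°; wind correction +5.0° → command heading 72.4°, groundspeed 111.0 kt
Leg 3: desired track 228.9°; wind correction -4.0° → command heading 224.9°, groundspeed 99.0 kt

Leg 1: heading=303.6°, groundspeed=112.2 kt
Leg 2: heading=72.4°, groundspeed=111.0 kt
Leg 3: heading=224.9°, groundspeed=99.0 kt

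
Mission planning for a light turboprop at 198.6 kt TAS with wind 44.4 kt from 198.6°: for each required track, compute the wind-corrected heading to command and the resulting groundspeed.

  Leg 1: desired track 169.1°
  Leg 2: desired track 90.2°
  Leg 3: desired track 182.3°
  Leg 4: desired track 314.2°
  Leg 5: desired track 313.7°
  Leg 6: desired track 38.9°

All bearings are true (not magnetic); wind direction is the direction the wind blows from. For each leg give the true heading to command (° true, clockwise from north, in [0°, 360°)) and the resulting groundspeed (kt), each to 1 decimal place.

Leg 1: heading=175.4°, groundspeed=158.7 kt
Leg 2: heading=102.4°, groundspeed=208.1 kt
Leg 3: heading=185.9°, groundspeed=155.6 kt
Leg 4: heading=302.6°, groundspeed=213.7 kt
Leg 5: heading=302.0°, groundspeed=213.3 kt
Leg 6: heading=43.3°, groundspeed=239.6 kt

Leg 1: desired track 169.1°; wind correction +6.3° → command heading 175.4°, groundspeed 158.7 kt
Leg 2: desired track 90.2°; wind correction +12.2° → command heading 102.4°, groundspeed 208.1 kt
Leg 3: desired track 182.3°; wind correction +3.6° → command heading 185.9°, groundspeed 155.6 kt
Leg 4: desired track 314.2°; wind correction -11.6° → command heading 302.6°, groundspeed 213.7 kt
Leg 5: desired track 313.7°; wind correction -11.7° → command heading 302.0°, groundspeed 213.3 kt
Leg 6: desired track 38.9°; wind correction +4.4° → command heading 43.3°, groundspeed 239.6 kt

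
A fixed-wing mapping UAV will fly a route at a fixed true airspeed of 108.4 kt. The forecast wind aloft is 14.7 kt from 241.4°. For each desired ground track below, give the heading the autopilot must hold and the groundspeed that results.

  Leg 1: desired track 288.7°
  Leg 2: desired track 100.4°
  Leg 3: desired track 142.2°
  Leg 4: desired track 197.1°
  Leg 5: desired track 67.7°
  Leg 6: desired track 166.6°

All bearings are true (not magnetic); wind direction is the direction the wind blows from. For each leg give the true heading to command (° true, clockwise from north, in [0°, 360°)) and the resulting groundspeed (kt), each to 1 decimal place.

Leg 1: heading=283.0°, groundspeed=97.9 kt
Leg 2: heading=105.3°, groundspeed=119.4 kt
Leg 3: heading=149.9°, groundspeed=109.8 kt
Leg 4: heading=202.5°, groundspeed=97.4 kt
Leg 5: heading=68.6°, groundspeed=123.0 kt
Leg 6: heading=174.1°, groundspeed=103.6 kt

Leg 1: desired track 288.7°; wind correction -5.7° → command heading 283.0°, groundspeed 97.9 kt
Leg 2: desired track 100.4°; wind correction +4.9° → command heading 105.3°, groundspeed 119.4 kt
Leg 3: desired track 142.2°; wind correction +7.7° → command heading 149.9°, groundspeed 109.8 kt
Leg 4: desired track 197.1°; wind correction +5.4° → command heading 202.5°, groundspeed 97.4 kt
Leg 5: desired track 67.7°; wind correction +0.9° → command heading 68.6°, groundspeed 123.0 kt
Leg 6: desired track 166.6°; wind correction +7.5° → command heading 174.1°, groundspeed 103.6 kt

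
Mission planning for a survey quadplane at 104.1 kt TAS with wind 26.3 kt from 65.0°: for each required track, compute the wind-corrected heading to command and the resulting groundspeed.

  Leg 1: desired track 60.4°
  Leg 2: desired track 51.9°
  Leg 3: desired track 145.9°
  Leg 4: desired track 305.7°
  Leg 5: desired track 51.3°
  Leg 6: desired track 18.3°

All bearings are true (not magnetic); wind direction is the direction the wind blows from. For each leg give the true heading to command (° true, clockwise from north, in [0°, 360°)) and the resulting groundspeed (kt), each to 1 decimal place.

Leg 1: heading=61.6°, groundspeed=77.9 kt
Leg 2: heading=55.2°, groundspeed=78.3 kt
Leg 3: heading=131.5°, groundspeed=96.6 kt
Leg 4: heading=318.4°, groundspeed=114.4 kt
Leg 5: heading=54.7°, groundspeed=78.4 kt
Leg 6: heading=28.9°, groundspeed=84.3 kt

Leg 1: desired track 60.4°; wind correction +1.2° → command heading 61.6°, groundspeed 77.9 kt
Leg 2: desired track 51.9°; wind correction +3.3° → command heading 55.2°, groundspeed 78.3 kt
Leg 3: desired track 145.9°; wind correction -14.4° → command heading 131.5°, groundspeed 96.6 kt
Leg 4: desired track 305.7°; wind correction +12.7° → command heading 318.4°, groundspeed 114.4 kt
Leg 5: desired track 51.3°; wind correction +3.4° → command heading 54.7°, groundspeed 78.4 kt
Leg 6: desired track 18.3°; wind correction +10.6° → command heading 28.9°, groundspeed 84.3 kt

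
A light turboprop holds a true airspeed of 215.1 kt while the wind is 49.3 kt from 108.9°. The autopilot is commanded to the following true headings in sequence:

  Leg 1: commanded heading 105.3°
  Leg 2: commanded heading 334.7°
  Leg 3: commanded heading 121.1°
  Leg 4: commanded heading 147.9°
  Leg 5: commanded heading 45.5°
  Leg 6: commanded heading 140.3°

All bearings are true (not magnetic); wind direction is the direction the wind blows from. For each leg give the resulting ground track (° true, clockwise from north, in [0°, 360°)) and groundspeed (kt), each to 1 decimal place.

Leg 1: heading 105.3°; drift -1.1° → track 104.2°, groundspeed 165.9 kt
Leg 2: heading 334.7°; drift -8.1° → track 326.6°, groundspeed 252.0 kt
Leg 3: heading 121.1°; drift +3.6° → track 124.7°, groundspeed 167.2 kt
Leg 4: heading 147.9°; drift +10.0° → track 157.9°, groundspeed 179.5 kt
Leg 5: heading 45.5°; drift -12.9° → track 32.6°, groundspeed 198.0 kt
Leg 6: heading 140.3°; drift +8.4° → track 148.7°, groundspeed 174.9 kt

Leg 1: track=104.2°, groundspeed=165.9 kt
Leg 2: track=326.6°, groundspeed=252.0 kt
Leg 3: track=124.7°, groundspeed=167.2 kt
Leg 4: track=157.9°, groundspeed=179.5 kt
Leg 5: track=32.6°, groundspeed=198.0 kt
Leg 6: track=148.7°, groundspeed=174.9 kt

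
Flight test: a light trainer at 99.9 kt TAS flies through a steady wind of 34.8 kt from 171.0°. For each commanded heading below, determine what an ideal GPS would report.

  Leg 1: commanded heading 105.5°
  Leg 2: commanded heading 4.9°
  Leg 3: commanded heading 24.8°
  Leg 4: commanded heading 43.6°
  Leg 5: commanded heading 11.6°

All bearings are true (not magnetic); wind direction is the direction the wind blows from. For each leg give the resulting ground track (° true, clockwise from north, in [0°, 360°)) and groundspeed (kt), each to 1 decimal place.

Leg 1: track=85.2°, groundspeed=91.1 kt
Leg 2: track=1.3°, groundspeed=133.9 kt
Leg 3: track=16.3°, groundspeed=130.3 kt
Leg 4: track=30.7°, groundspeed=124.2 kt
Leg 5: track=6.3°, groundspeed=133.0 kt

Leg 1: heading 105.5°; drift -20.3° → track 85.2°, groundspeed 91.1 kt
Leg 2: heading 4.9°; drift -3.6° → track 1.3°, groundspeed 133.9 kt
Leg 3: heading 24.8°; drift -8.5° → track 16.3°, groundspeed 130.3 kt
Leg 4: heading 43.6°; drift -12.9° → track 30.7°, groundspeed 124.2 kt
Leg 5: heading 11.6°; drift -5.3° → track 6.3°, groundspeed 133.0 kt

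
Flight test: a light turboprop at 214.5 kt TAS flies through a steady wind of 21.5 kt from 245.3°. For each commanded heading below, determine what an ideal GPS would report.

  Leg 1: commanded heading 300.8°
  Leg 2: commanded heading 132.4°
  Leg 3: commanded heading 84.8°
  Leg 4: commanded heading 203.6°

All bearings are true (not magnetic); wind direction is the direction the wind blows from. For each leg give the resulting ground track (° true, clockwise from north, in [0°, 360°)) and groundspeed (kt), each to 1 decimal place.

Leg 1: track=305.8°, groundspeed=203.1 kt
Leg 2: track=127.3°, groundspeed=223.7 kt
Leg 3: track=83.0°, groundspeed=234.9 kt
Leg 4: track=199.5°, groundspeed=199.0 kt

Leg 1: heading 300.8°; drift +5.0° → track 305.8°, groundspeed 203.1 kt
Leg 2: heading 132.4°; drift -5.1° → track 127.3°, groundspeed 223.7 kt
Leg 3: heading 84.8°; drift -1.8° → track 83.0°, groundspeed 234.9 kt
Leg 4: heading 203.6°; drift -4.1° → track 199.5°, groundspeed 199.0 kt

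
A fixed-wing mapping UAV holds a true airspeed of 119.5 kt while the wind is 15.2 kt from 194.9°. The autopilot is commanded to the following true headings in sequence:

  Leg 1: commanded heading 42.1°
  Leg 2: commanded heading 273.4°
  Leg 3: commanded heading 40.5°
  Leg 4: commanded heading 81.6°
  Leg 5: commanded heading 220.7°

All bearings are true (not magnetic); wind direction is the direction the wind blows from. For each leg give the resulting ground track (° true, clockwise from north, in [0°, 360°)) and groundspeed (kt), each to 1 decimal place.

Leg 1: heading 42.1°; drift -3.0° → track 39.1°, groundspeed 133.2 kt
Leg 2: heading 273.4°; drift +7.3° → track 280.7°, groundspeed 117.4 kt
Leg 3: heading 40.5°; drift -2.8° → track 37.7°, groundspeed 133.4 kt
Leg 4: heading 81.6°; drift -6.3° → track 75.3°, groundspeed 126.3 kt
Leg 5: heading 220.7°; drift +3.6° → track 224.3°, groundspeed 106.0 kt

Leg 1: track=39.1°, groundspeed=133.2 kt
Leg 2: track=280.7°, groundspeed=117.4 kt
Leg 3: track=37.7°, groundspeed=133.4 kt
Leg 4: track=75.3°, groundspeed=126.3 kt
Leg 5: track=224.3°, groundspeed=106.0 kt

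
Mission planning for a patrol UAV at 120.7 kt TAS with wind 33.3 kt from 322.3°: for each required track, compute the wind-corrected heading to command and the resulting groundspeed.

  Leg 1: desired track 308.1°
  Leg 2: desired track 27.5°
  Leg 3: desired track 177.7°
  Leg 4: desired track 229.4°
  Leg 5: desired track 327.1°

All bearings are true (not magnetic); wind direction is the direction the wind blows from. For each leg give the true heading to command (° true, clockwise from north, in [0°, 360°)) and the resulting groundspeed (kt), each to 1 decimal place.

Leg 1: desired track 308.1°; wind correction +3.9° → command heading 312.0°, groundspeed 88.1 kt
Leg 2: desired track 27.5°; wind correction -14.5° → command heading 13.0°, groundspeed 102.9 kt
Leg 3: desired track 177.7°; wind correction +9.2° → command heading 186.9°, groundspeed 146.3 kt
Leg 4: desired track 229.4°; wind correction +16.0° → command heading 245.4°, groundspeed 117.7 kt
Leg 5: desired track 327.1°; wind correction -1.3° → command heading 325.8°, groundspeed 87.5 kt

Leg 1: heading=312.0°, groundspeed=88.1 kt
Leg 2: heading=13.0°, groundspeed=102.9 kt
Leg 3: heading=186.9°, groundspeed=146.3 kt
Leg 4: heading=245.4°, groundspeed=117.7 kt
Leg 5: heading=325.8°, groundspeed=87.5 kt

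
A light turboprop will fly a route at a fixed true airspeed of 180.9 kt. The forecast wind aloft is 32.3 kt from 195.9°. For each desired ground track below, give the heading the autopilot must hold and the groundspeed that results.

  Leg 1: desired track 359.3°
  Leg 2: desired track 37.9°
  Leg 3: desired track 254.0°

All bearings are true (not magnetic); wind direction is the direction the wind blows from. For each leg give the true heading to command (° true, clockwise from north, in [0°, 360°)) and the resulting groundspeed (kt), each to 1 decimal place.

Leg 1: heading=356.4°, groundspeed=211.6 kt
Leg 2: heading=41.7°, groundspeed=210.4 kt
Leg 3: heading=245.3°, groundspeed=161.7 kt

Leg 1: desired track 359.3°; wind correction -2.9° → command heading 356.4°, groundspeed 211.6 kt
Leg 2: desired track 37.9°; wind correction +3.8° → command heading 41.7°, groundspeed 210.4 kt
Leg 3: desired track 254.0°; wind correction -8.7° → command heading 245.3°, groundspeed 161.7 kt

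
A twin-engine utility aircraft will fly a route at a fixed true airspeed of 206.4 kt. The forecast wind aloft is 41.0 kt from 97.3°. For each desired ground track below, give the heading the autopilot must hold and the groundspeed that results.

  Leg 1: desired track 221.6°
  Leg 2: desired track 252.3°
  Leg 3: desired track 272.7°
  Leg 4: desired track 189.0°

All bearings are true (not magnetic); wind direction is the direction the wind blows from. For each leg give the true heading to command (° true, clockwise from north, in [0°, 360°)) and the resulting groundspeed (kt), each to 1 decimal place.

Leg 1: desired track 221.6°; wind correction -9.4° → command heading 212.2°, groundspeed 226.7 kt
Leg 2: desired track 252.3°; wind correction -4.8° → command heading 247.5°, groundspeed 242.8 kt
Leg 3: desired track 272.7°; wind correction -0.9° → command heading 271.8°, groundspeed 247.2 kt
Leg 4: desired track 189.0°; wind correction -11.5° → command heading 177.5°, groundspeed 203.5 kt

Leg 1: heading=212.2°, groundspeed=226.7 kt
Leg 2: heading=247.5°, groundspeed=242.8 kt
Leg 3: heading=271.8°, groundspeed=247.2 kt
Leg 4: heading=177.5°, groundspeed=203.5 kt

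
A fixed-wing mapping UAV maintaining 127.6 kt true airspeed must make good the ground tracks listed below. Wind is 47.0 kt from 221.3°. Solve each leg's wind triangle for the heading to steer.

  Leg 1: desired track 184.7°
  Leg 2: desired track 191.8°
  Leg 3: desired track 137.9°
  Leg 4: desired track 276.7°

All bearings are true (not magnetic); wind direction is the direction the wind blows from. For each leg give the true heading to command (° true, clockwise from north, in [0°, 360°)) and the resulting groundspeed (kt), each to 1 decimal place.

Leg 1: desired track 184.7°; wind correction +12.7° → command heading 197.4°, groundspeed 86.8 kt
Leg 2: desired track 191.8°; wind correction +10.5° → command heading 202.3°, groundspeed 84.6 kt
Leg 3: desired track 137.9°; wind correction +21.5° → command heading 159.4°, groundspeed 113.3 kt
Leg 4: desired track 276.7°; wind correction -17.6° → command heading 259.1°, groundspeed 94.9 kt

Leg 1: heading=197.4°, groundspeed=86.8 kt
Leg 2: heading=202.3°, groundspeed=84.6 kt
Leg 3: heading=159.4°, groundspeed=113.3 kt
Leg 4: heading=259.1°, groundspeed=94.9 kt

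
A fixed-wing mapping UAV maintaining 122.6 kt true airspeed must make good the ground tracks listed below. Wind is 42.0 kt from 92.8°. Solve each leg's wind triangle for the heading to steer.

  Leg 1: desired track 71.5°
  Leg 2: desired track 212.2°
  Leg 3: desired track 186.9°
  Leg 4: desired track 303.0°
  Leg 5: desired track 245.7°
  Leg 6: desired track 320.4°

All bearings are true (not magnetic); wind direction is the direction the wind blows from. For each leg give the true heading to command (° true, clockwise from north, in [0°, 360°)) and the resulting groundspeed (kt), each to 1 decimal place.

Leg 1: desired track 71.5°; wind correction +7.1° → command heading 78.6°, groundspeed 82.5 kt
Leg 2: desired track 212.2°; wind correction -17.4° → command heading 194.8°, groundspeed 137.6 kt
Leg 3: desired track 186.9°; wind correction -20.0° → command heading 166.9°, groundspeed 118.2 kt
Leg 4: desired track 303.0°; wind correction +9.9° → command heading 312.9°, groundspeed 157.1 kt
Leg 5: desired track 245.7°; wind correction -9.0° → command heading 236.7°, groundspeed 158.5 kt
Leg 6: desired track 320.4°; wind correction +14.7° → command heading 335.1°, groundspeed 146.9 kt

Leg 1: heading=78.6°, groundspeed=82.5 kt
Leg 2: heading=194.8°, groundspeed=137.6 kt
Leg 3: heading=166.9°, groundspeed=118.2 kt
Leg 4: heading=312.9°, groundspeed=157.1 kt
Leg 5: heading=236.7°, groundspeed=158.5 kt
Leg 6: heading=335.1°, groundspeed=146.9 kt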